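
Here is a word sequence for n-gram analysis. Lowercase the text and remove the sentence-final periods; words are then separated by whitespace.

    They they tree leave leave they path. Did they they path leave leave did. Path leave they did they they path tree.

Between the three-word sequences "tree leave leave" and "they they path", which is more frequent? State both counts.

"they they path" (2 vs 1)

"tree leave leave": 1 occurrence
"they they path": 2 occurrences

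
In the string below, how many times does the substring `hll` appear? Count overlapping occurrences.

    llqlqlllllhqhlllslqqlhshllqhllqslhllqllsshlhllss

5

Sliding a length-3 window over the 48 characters (46 positions):
  position 13–15: hll
  position 24–26: hll
  position 28–30: hll
  position 34–36: hll
  position 44–46: hll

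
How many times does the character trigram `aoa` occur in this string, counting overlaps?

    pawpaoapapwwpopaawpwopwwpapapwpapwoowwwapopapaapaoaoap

Sliding a length-3 window over the 54 characters (52 positions):
  position 5–7: aoa
  position 49–51: aoa
  position 51–53: aoa

3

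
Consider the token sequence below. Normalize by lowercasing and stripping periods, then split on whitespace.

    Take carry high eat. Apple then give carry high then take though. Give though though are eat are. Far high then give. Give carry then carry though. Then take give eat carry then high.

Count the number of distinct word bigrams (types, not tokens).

34 tokens → 33 bigram windows in total.
Repeated bigrams (each contributes count−1 duplicates):
  carry high: 2
  carry then: 2
  give carry: 2
  high then: 2
  then give: 2
  then take: 2
6 duplicate windows → 33 − 6 = 27 distinct.

27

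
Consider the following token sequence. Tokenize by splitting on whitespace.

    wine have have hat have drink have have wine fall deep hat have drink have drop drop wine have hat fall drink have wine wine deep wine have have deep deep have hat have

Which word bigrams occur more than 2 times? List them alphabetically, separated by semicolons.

Bigram counts meeting the condition (more than 2 times):
  drink have: 3
  hat have: 3
  have hat: 3
  have have: 3
  wine have: 3

drink have; hat have; have hat; have have; wine have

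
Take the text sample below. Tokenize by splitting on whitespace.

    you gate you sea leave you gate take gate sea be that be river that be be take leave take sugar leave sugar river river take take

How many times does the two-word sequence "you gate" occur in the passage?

Scanning the 26 overlapping bigram windows for "you gate":
  position 1–2: you gate
  position 6–7: you gate

2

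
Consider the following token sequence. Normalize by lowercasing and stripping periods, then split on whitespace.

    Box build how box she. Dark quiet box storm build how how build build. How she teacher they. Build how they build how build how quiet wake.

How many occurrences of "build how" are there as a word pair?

Scanning the 26 overlapping bigram windows for "build how":
  position 2–3: build how
  position 10–11: build how
  position 14–15: build how
  position 19–20: build how
  position 22–23: build how
  position 24–25: build how

6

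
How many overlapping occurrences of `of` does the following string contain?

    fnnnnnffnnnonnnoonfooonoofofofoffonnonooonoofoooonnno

Sliding a length-2 window over the 53 characters (52 positions):
  position 25–26: of
  position 27–28: of
  position 29–30: of
  position 31–32: of
  position 44–45: of

5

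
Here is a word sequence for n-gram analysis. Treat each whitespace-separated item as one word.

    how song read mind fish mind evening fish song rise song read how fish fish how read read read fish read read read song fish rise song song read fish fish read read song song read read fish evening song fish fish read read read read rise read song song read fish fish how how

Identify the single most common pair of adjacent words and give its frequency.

"read read", 9 times

Bigram frequencies (highest first):
  read read: 9
  song read: 5
  fish fish: 4
  read fish: 4
  fish read: 3
  read song: 3
  … (21 more, each ≤ 3)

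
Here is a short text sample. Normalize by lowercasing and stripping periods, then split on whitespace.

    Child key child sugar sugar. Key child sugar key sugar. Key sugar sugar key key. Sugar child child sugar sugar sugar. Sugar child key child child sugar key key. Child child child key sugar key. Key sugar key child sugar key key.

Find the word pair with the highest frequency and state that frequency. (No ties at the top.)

Bigram frequencies (highest first):
  sugar key: 8
  key child: 5
  child sugar: 5
  sugar sugar: 5
  key sugar: 5
  key key: 4
  … (3 more, each ≤ 4)

"sugar key", 8 times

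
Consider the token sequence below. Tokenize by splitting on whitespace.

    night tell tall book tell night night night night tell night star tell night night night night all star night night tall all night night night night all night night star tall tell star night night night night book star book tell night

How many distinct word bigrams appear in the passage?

20

43 tokens → 42 bigram windows in total.
Repeated bigrams (each contributes count−1 duplicates):
  night night: 14
  tell night: 4
  all night: 2
  book tell: 2
  night all: 2
  night star: 2
  night tell: 2
  star night: 2
22 duplicate windows → 42 − 22 = 20 distinct.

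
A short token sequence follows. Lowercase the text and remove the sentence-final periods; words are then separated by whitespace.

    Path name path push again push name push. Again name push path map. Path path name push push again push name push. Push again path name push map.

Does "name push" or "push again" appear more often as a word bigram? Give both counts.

"name push" (5 vs 4)

"name push": 5 occurrences
"push again": 4 occurrences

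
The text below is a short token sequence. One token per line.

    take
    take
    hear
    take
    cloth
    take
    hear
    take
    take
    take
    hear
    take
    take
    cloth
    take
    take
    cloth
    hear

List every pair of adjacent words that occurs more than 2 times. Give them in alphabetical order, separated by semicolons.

Bigram counts meeting the condition (more than 2 times):
  hear take: 3
  take cloth: 3
  take hear: 3
  take take: 5

hear take; take cloth; take hear; take take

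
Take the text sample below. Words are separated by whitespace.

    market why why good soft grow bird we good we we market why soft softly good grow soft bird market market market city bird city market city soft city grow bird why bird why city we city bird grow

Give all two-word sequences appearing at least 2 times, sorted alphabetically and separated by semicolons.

Bigram counts meeting the condition (at least 2 times):
  bird why: 2
  city bird: 2
  grow bird: 2
  market city: 2
  market market: 2
  market why: 2

bird why; city bird; grow bird; market city; market market; market why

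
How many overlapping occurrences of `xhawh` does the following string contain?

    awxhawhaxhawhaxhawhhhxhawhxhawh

5

Sliding a length-5 window over the 31 characters (27 positions):
  position 3–7: xhawh
  position 9–13: xhawh
  position 15–19: xhawh
  position 22–26: xhawh
  position 27–31: xhawh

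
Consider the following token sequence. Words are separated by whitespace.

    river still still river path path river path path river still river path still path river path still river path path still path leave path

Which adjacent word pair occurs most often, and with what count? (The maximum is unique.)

"river path", 5 times

Bigram frequencies (highest first):
  river path: 5
  still river: 3
  path path: 3
  path river: 3
  path still: 3
  river still: 2
  … (4 more, each ≤ 2)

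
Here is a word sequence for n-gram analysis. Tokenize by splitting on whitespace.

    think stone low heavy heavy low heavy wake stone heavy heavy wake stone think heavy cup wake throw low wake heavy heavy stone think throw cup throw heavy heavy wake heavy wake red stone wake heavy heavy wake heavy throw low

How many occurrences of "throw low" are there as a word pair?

Scanning the 40 overlapping bigram windows for "throw low":
  position 18–19: throw low
  position 40–41: throw low

2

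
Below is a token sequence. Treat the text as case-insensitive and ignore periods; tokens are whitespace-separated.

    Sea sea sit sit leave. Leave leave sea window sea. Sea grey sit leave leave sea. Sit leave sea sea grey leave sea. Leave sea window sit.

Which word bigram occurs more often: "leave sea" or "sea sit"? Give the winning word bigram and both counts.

"leave sea" (5 vs 2)

"leave sea": 5 occurrences
"sea sit": 2 occurrences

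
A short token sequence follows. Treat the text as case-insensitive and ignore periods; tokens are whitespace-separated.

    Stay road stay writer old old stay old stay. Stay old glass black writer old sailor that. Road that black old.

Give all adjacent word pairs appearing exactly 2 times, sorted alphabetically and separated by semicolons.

Bigram counts meeting the condition (exactly 2 times):
  old stay: 2
  stay old: 2
  writer old: 2

old stay; stay old; writer old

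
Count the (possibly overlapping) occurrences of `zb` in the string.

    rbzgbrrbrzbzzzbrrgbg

Sliding a length-2 window over the 20 characters (19 positions):
  position 10–11: zb
  position 14–15: zb

2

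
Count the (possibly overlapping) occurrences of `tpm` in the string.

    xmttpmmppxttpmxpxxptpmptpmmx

4

Sliding a length-3 window over the 28 characters (26 positions):
  position 4–6: tpm
  position 12–14: tpm
  position 20–22: tpm
  position 24–26: tpm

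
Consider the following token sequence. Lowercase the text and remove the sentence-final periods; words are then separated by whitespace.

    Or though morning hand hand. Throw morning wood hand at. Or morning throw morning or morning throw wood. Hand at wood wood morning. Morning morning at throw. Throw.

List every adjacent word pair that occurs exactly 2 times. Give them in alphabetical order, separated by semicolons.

Bigram counts meeting the condition (exactly 2 times):
  hand at: 2
  morning morning: 2
  morning throw: 2
  or morning: 2
  throw morning: 2
  wood hand: 2

hand at; morning morning; morning throw; or morning; throw morning; wood hand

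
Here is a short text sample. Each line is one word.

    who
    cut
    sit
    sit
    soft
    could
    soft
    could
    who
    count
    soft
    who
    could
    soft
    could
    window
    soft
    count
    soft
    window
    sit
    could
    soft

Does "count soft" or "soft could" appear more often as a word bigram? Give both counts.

"soft could" (3 vs 2)

"count soft": 2 occurrences
"soft could": 3 occurrences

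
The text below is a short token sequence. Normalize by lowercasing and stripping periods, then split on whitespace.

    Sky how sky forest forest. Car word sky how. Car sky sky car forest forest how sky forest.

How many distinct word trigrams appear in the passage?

18 tokens → 16 trigram windows in total.
Repeated trigrams (each contributes count−1 duplicates):
  how sky forest: 2
1 duplicate windows → 16 − 1 = 15 distinct.

15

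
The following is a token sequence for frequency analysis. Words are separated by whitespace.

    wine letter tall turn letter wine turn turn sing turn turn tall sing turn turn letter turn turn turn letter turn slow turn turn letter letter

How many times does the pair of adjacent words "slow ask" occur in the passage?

0

Scanning the 25 overlapping bigram windows for "slow ask":
  (none found)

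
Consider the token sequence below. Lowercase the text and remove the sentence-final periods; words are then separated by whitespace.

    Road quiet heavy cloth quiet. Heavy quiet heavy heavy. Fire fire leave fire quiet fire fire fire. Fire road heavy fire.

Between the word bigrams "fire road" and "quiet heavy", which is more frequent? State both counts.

"quiet heavy" (3 vs 1)

"fire road": 1 occurrence
"quiet heavy": 3 occurrences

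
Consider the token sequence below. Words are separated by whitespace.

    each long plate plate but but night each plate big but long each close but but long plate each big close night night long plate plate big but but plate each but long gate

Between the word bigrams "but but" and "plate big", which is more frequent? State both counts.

"but but": 3 occurrences
"plate big": 2 occurrences

"but but" (3 vs 2)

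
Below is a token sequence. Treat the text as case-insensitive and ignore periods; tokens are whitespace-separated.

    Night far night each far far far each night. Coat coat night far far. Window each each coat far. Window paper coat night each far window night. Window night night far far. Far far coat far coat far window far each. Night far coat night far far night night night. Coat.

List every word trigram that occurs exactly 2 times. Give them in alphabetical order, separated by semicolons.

Trigram counts meeting the condition (exactly 2 times):
  coat far window: 2
  coat night far: 2
  far coat far: 2
  far each night: 2
  night each far: 2

coat far window; coat night far; far coat far; far each night; night each far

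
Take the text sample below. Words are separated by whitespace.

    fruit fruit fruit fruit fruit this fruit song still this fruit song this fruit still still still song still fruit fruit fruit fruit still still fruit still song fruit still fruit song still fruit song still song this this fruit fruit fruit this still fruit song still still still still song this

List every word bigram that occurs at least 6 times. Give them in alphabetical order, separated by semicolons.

Bigram counts meeting the condition (at least 6 times):
  fruit fruit: 9
  still still: 6

fruit fruit; still still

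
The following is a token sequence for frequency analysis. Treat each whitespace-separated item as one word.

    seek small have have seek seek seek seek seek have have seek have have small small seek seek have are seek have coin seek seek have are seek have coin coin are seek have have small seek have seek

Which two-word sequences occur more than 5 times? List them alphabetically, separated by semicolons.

Bigram counts meeting the condition (more than 5 times):
  seek have: 8
  seek seek: 6

seek have; seek seek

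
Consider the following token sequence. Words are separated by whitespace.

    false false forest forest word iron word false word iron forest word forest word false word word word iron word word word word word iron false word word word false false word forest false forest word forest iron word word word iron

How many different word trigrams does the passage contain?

42 tokens → 40 trigram windows in total.
Repeated trigrams (each contributes count−1 duplicates):
  word word word: 6
  word word iron: 3
  false word word: 2
  forest word forest: 2
  iron word word: 2
  word false word: 2
  word iron word: 2
12 duplicate windows → 40 − 12 = 28 distinct.

28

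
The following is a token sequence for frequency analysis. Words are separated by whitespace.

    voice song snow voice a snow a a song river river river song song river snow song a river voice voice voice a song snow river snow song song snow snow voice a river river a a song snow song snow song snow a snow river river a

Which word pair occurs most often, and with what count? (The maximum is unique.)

"song snow", 6 times

Bigram frequencies (highest first):
  song snow: 6
  river river: 4
  snow song: 4
  voice a: 3
  a song: 3
  snow voice: 2
  … (15 more, each ≤ 2)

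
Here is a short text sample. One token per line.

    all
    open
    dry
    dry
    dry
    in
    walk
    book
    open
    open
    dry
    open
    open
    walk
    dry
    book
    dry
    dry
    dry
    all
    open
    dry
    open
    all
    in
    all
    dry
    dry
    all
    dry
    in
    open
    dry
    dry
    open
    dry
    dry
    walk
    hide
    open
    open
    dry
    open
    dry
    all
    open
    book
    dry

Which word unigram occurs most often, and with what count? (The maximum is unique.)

Unigram frequencies (highest first):
  dry: 19
  open: 13
  all: 6
  in: 3
  walk: 3
  book: 3
  … (1 more, each ≤ 1)

"dry", 19 times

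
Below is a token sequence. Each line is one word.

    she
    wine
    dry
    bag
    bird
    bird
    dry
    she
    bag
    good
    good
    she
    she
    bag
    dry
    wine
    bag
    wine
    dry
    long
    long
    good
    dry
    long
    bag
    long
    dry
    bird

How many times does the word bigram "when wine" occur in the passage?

Scanning the 27 overlapping bigram windows for "when wine":
  (none found)

0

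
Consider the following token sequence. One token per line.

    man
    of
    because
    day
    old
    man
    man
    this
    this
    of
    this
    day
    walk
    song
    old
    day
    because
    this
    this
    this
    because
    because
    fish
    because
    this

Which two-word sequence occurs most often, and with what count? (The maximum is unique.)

"this this", 3 times

Bigram frequencies (highest first):
  this this: 3
  because this: 2
  man of: 1
  of because: 1
  because day: 1
  day old: 1
  … (15 more, each ≤ 1)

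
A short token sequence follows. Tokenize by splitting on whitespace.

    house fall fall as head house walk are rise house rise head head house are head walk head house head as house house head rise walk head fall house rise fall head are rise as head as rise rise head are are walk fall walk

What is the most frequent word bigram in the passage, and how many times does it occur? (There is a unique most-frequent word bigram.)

Bigram frequencies (highest first):
  head house: 3
  as head: 2
  are rise: 2
  house rise: 2
  rise head: 2
  walk head: 2
  … (28 more, each ≤ 2)

"head house", 3 times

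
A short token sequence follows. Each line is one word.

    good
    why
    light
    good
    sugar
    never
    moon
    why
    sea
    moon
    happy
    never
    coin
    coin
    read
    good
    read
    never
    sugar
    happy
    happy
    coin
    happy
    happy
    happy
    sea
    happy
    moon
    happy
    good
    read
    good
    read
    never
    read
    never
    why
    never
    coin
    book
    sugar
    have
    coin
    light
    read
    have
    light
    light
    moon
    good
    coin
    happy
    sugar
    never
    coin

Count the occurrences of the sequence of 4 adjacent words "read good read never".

2

Scanning the 52 overlapping 4-gram windows for "read good read never":
  position 15–18: read good read never
  position 31–34: read good read never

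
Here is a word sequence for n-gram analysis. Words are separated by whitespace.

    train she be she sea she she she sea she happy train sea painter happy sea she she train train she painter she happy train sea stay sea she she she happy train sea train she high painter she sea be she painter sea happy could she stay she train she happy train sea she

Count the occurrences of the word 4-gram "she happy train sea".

Scanning the 52 overlapping 4-gram windows for "she happy train sea":
  position 10–13: she happy train sea
  position 23–26: she happy train sea
  position 31–34: she happy train sea
  position 51–54: she happy train sea

4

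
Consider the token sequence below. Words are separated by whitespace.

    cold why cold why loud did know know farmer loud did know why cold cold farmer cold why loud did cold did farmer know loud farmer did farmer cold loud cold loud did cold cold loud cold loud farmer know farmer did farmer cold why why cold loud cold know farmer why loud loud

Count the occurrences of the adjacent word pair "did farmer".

3

Scanning the 53 overlapping bigram windows for "did farmer":
  position 22–23: did farmer
  position 27–28: did farmer
  position 42–43: did farmer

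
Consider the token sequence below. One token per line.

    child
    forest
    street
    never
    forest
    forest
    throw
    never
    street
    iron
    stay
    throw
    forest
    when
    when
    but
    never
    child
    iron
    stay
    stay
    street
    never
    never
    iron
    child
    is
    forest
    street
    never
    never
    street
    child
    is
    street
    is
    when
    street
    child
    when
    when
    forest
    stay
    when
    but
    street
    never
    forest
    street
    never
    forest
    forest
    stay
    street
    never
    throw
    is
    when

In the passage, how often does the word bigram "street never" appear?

Scanning the 57 overlapping bigram windows for "street never":
  position 3–4: street never
  position 22–23: street never
  position 29–30: street never
  position 46–47: street never
  position 49–50: street never
  position 54–55: street never

6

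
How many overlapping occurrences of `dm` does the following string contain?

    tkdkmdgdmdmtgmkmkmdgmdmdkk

3

Sliding a length-2 window over the 26 characters (25 positions):
  position 8–9: dm
  position 10–11: dm
  position 22–23: dm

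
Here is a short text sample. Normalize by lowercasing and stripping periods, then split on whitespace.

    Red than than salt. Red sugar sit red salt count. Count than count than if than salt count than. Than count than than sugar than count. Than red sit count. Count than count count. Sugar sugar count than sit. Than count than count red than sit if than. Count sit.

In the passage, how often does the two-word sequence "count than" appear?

Scanning the 49 overlapping bigram windows for "count than":
  position 11–12: count than
  position 13–14: count than
  position 18–19: count than
  position 21–22: count than
  position 26–27: count than
  position 31–32: count than
  position 37–38: count than
  position 41–42: count than

8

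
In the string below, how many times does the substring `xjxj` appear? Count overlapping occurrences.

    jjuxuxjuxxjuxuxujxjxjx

Sliding a length-4 window over the 22 characters (19 positions):
  position 18–21: xjxj

1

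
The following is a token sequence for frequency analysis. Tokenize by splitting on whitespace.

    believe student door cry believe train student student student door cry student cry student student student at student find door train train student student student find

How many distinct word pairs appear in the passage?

15

26 tokens → 25 bigram windows in total.
Repeated bigrams (each contributes count−1 duplicates):
  student student: 6
  cry student: 2
  door cry: 2
  student door: 2
  student find: 2
  train student: 2
10 duplicate windows → 25 − 10 = 15 distinct.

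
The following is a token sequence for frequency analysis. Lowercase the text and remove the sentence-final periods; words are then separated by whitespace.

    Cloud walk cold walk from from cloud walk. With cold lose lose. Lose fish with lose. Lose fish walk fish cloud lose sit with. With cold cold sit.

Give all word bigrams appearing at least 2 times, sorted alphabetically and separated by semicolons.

Bigram counts meeting the condition (at least 2 times):
  cloud walk: 2
  lose fish: 2
  lose lose: 3
  with cold: 2

cloud walk; lose fish; lose lose; with cold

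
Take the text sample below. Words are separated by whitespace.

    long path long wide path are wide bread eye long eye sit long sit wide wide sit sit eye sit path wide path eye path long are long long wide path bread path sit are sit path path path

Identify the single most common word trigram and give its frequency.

Trigram frequencies (highest first):
  long wide path: 2
  long path long: 1
  path long wide: 1
  wide path are: 1
  path are wide: 1
  are wide bread: 1
  … (30 more, each ≤ 1)

"long wide path", 2 times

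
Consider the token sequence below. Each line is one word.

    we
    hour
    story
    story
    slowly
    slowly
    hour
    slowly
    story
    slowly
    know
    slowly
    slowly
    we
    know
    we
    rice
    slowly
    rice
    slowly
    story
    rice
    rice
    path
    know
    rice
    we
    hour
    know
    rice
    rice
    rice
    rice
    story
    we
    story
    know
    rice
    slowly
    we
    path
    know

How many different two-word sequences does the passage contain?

28

42 tokens → 41 bigram windows in total.
Repeated bigrams (each contributes count−1 duplicates):
  rice rice: 4
  know rice: 3
  rice slowly: 3
  path know: 2
  slowly slowly: 2
  slowly story: 2
  slowly we: 2
  story slowly: 2
  … (1 more repeated)
13 duplicate windows → 41 − 13 = 28 distinct.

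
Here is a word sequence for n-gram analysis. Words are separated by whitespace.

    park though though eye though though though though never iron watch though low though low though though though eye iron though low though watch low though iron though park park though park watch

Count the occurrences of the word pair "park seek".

Scanning the 32 overlapping bigram windows for "park seek":
  (none found)

0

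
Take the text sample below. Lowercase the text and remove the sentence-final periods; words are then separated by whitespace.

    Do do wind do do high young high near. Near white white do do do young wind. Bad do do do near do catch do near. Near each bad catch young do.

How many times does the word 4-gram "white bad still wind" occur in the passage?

Scanning the 29 overlapping 4-gram windows for "white bad still wind":
  (none found)

0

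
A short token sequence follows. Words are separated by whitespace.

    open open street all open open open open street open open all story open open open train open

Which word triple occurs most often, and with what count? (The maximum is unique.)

Trigram frequencies (highest first):
  open open open: 3
  open open street: 2
  open street all: 1
  street all open: 1
  all open open: 1
  open street open: 1
  … (7 more, each ≤ 1)

"open open open", 3 times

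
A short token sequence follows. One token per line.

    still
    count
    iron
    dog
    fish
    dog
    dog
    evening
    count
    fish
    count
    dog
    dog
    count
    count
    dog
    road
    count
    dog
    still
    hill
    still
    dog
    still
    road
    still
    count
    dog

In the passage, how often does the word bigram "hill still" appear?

Scanning the 27 overlapping bigram windows for "hill still":
  position 21–22: hill still

1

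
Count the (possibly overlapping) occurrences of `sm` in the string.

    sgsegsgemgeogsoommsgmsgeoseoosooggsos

Sliding a length-2 window over the 37 characters (36 positions):
  (no match at any position)

0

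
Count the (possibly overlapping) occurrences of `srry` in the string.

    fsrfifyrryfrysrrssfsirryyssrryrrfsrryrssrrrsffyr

2

Sliding a length-4 window over the 48 characters (45 positions):
  position 27–30: srry
  position 34–37: srry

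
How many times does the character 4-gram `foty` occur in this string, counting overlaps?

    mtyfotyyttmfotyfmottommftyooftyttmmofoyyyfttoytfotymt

Sliding a length-4 window over the 53 characters (50 positions):
  position 4–7: foty
  position 12–15: foty
  position 48–51: foty

3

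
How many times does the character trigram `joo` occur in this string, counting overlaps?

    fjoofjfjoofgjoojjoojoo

5

Sliding a length-3 window over the 22 characters (20 positions):
  position 2–4: joo
  position 8–10: joo
  position 13–15: joo
  position 17–19: joo
  position 20–22: joo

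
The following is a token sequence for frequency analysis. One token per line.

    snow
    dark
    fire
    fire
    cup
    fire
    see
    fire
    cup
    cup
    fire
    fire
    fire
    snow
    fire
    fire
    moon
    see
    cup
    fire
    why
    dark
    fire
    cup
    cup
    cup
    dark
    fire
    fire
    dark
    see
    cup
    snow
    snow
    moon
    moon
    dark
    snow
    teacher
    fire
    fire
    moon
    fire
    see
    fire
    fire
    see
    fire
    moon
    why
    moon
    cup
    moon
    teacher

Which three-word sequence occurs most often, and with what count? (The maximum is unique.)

Trigram frequencies (highest first):
  fire see fire: 3
  dark fire fire: 2
  fire cup cup: 2
  fire fire moon: 2
  snow dark fire: 1
  fire fire cup: 1
  … (41 more, each ≤ 1)

"fire see fire", 3 times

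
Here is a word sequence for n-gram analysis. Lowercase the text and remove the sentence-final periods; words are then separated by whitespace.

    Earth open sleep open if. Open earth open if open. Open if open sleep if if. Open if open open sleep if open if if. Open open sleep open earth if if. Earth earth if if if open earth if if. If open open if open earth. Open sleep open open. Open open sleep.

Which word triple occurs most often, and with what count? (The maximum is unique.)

Trigram frequencies (highest first):
  open if open: 5
  if open open: 4
  if if open: 4
  open sleep open: 3
  if open earth: 3
  open open sleep: 3
  … (20 more, each ≤ 3)

"open if open", 5 times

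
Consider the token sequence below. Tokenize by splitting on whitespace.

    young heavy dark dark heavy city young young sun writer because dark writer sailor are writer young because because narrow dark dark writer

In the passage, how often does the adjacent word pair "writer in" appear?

0

Scanning the 22 overlapping bigram windows for "writer in":
  (none found)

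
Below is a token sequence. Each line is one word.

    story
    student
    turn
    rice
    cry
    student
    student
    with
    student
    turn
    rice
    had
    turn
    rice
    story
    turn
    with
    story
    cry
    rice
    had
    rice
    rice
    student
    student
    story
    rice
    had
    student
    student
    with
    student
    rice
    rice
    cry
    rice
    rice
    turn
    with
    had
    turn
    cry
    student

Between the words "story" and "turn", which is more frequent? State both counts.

"turn" (6 vs 4)

"story": 4 occurrences
"turn": 6 occurrences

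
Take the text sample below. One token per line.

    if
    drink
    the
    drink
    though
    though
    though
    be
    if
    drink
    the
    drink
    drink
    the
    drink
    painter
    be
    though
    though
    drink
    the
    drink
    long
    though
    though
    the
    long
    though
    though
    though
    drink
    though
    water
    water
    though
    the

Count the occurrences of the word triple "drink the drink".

Scanning the 34 overlapping trigram windows for "drink the drink":
  position 2–4: drink the drink
  position 10–12: drink the drink
  position 13–15: drink the drink
  position 20–22: drink the drink

4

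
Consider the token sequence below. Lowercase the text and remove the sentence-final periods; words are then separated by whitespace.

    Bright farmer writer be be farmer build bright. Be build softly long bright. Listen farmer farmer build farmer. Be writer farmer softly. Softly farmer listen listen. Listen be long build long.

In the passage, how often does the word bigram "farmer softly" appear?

1

Scanning the 30 overlapping bigram windows for "farmer softly":
  position 21–22: farmer softly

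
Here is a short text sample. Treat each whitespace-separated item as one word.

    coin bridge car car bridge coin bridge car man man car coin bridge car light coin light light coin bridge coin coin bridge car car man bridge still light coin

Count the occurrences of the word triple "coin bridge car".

Scanning the 28 overlapping trigram windows for "coin bridge car":
  position 1–3: coin bridge car
  position 6–8: coin bridge car
  position 12–14: coin bridge car
  position 22–24: coin bridge car

4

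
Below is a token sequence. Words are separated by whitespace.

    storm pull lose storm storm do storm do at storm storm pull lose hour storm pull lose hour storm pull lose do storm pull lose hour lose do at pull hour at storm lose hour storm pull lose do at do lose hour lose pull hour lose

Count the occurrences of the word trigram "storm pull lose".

6

Scanning the 45 overlapping trigram windows for "storm pull lose":
  position 1–3: storm pull lose
  position 11–13: storm pull lose
  position 15–17: storm pull lose
  position 19–21: storm pull lose
  position 23–25: storm pull lose
  position 36–38: storm pull lose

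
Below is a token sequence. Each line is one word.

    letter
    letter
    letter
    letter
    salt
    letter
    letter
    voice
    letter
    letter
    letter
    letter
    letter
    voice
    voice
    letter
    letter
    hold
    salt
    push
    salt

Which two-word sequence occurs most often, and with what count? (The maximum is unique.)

"letter letter", 9 times

Bigram frequencies (highest first):
  letter letter: 9
  letter voice: 2
  voice letter: 2
  letter salt: 1
  salt letter: 1
  voice voice: 1
  … (4 more, each ≤ 1)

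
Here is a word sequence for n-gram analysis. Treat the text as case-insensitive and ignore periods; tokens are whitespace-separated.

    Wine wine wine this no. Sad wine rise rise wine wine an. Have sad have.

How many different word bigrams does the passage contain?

15 tokens → 14 bigram windows in total.
Repeated bigrams (each contributes count−1 duplicates):
  wine wine: 3
2 duplicate windows → 14 − 2 = 12 distinct.

12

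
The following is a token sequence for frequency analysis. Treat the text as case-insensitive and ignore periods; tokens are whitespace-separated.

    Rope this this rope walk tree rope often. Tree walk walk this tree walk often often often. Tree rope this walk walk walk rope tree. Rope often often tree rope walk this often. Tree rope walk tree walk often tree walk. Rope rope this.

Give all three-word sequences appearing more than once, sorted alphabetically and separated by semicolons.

often often tree; often tree rope; often tree walk; rope walk tree; tree rope often; tree rope walk; tree walk often

Trigram counts meeting the condition (more than once):
  often often tree: 2
  often tree rope: 3
  often tree walk: 2
  rope walk tree: 2
  tree rope often: 2
  tree rope walk: 2
  tree walk often: 2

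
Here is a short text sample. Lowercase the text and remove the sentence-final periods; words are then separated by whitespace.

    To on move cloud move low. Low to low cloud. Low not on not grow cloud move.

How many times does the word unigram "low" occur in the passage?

Scanning the 17 tokens for "low":
  position 6: low
  position 7: low
  position 9: low
  position 11: low

4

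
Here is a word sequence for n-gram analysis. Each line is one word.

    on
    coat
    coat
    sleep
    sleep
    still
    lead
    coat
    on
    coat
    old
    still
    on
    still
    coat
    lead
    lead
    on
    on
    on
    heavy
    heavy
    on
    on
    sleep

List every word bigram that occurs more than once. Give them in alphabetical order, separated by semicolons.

on coat; on on

Bigram counts meeting the condition (more than once):
  on coat: 2
  on on: 3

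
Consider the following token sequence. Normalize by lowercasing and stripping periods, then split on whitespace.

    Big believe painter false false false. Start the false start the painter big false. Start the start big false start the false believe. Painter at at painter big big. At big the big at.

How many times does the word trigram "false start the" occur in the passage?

Scanning the 32 overlapping trigram windows for "false start the":
  position 6–8: false start the
  position 9–11: false start the
  position 14–16: false start the
  position 19–21: false start the

4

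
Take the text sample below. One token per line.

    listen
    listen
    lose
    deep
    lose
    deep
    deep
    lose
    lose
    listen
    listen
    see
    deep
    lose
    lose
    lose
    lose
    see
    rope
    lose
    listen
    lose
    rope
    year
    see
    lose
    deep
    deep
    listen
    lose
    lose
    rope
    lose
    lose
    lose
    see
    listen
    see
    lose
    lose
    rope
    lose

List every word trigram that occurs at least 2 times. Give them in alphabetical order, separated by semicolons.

deep lose lose; lose deep deep; lose lose lose; lose lose rope; lose lose see; lose rope lose

Trigram counts meeting the condition (at least 2 times):
  deep lose lose: 2
  lose deep deep: 2
  lose lose lose: 3
  lose lose rope: 2
  lose lose see: 2
  lose rope lose: 2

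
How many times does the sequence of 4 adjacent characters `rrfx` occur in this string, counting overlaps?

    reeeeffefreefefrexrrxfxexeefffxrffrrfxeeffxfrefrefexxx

1

Sliding a length-4 window over the 54 characters (51 positions):
  position 35–38: rrfx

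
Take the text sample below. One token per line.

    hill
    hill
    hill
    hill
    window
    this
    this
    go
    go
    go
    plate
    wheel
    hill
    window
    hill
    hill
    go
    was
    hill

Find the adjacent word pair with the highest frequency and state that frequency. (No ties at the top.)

Bigram frequencies (highest first):
  hill hill: 4
  hill window: 2
  go go: 2
  window this: 1
  this this: 1
  this go: 1
  … (7 more, each ≤ 1)

"hill hill", 4 times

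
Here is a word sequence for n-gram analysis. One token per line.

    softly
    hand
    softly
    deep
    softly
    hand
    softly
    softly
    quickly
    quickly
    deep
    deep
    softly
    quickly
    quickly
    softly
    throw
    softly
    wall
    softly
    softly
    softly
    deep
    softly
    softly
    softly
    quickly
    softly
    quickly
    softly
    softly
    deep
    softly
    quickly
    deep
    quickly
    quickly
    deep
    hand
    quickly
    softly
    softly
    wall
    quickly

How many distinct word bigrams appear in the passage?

44 tokens → 43 bigram windows in total.
Repeated bigrams (each contributes count−1 duplicates):
  softly softly: 7
  softly quickly: 5
  deep softly: 4
  quickly softly: 4
  quickly deep: 3
  quickly quickly: 3
  softly deep: 3
  hand softly: 2
  … (2 more repeated)
25 duplicate windows → 43 − 25 = 18 distinct.

18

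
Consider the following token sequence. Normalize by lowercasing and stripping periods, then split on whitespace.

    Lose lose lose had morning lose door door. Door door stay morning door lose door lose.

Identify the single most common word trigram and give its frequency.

Trigram frequencies (highest first):
  door door door: 2
  lose lose lose: 1
  lose lose had: 1
  lose had morning: 1
  had morning lose: 1
  morning lose door: 1
  … (7 more, each ≤ 1)

"door door door", 2 times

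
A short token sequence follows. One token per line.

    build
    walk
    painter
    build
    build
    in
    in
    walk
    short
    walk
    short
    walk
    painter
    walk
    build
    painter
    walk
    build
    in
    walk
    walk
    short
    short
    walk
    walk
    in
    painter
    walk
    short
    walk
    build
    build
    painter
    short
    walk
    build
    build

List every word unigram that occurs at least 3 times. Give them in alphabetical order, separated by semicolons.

build; in; painter; short; walk

Unigram counts meeting the condition (at least 3 times):
  build: 9
  in: 4
  painter: 5
  short: 6
  walk: 13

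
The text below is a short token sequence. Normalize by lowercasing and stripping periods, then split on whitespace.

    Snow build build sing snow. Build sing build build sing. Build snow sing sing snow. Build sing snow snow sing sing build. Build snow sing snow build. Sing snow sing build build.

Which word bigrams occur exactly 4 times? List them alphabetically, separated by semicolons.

build build; sing build; snow build; snow sing

Bigram counts meeting the condition (exactly 4 times):
  build build: 4
  sing build: 4
  snow build: 4
  snow sing: 4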